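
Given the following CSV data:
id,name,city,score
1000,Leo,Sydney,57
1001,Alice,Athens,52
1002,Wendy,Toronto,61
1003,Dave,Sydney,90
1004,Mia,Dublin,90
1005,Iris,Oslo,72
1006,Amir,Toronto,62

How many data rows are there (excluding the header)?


Counting rows (excluding header):
Header: id,name,city,score
Data rows: 7

ANSWER: 7


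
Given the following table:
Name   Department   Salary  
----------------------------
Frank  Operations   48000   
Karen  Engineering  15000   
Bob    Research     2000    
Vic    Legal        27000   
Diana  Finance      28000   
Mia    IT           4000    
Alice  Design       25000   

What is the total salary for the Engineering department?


Engineering department members:
  Karen: 15000
Total = 15000 = 15000

ANSWER: 15000


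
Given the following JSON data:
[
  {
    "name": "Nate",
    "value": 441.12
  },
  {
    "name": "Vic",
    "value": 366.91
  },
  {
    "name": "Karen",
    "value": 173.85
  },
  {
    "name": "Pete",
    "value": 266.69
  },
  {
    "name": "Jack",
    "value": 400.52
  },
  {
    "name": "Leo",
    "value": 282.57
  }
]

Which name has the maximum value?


Comparing values:
  Nate: 441.12
  Vic: 366.91
  Karen: 173.85
  Pete: 266.69
  Jack: 400.52
  Leo: 282.57
Maximum: Nate (441.12)

ANSWER: Nate


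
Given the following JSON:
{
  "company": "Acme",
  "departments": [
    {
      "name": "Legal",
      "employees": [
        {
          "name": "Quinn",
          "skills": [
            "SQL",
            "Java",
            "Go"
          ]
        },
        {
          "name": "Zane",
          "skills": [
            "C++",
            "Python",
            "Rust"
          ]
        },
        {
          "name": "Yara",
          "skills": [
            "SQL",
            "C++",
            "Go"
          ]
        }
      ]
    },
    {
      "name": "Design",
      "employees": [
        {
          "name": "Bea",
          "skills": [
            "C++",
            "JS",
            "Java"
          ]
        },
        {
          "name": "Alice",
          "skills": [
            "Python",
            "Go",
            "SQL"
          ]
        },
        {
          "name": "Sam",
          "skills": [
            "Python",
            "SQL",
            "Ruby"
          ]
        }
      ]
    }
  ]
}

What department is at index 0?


Path: departments[0].name
Value: Legal

ANSWER: Legal


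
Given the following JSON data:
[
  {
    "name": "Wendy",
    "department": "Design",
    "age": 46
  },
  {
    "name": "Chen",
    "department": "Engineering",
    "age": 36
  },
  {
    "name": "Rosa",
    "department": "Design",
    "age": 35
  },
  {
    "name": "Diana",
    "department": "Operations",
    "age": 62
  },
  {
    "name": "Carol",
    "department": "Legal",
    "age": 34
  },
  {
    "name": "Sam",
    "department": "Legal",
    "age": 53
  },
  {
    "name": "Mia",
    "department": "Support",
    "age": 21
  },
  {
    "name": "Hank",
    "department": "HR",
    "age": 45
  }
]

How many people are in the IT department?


Scanning records for department = IT
  No matches found
Count: 0

ANSWER: 0


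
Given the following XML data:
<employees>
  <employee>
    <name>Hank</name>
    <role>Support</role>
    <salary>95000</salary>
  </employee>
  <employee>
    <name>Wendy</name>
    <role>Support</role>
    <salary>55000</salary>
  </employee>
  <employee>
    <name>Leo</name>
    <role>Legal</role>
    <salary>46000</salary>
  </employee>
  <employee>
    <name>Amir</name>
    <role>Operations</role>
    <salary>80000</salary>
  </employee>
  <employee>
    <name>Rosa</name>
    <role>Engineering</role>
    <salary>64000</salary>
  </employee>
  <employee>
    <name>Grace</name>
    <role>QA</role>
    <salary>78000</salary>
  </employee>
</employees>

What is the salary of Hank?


Searching for <employee> with <name>Hank</name>
Found at position 1
<salary>95000</salary>

ANSWER: 95000


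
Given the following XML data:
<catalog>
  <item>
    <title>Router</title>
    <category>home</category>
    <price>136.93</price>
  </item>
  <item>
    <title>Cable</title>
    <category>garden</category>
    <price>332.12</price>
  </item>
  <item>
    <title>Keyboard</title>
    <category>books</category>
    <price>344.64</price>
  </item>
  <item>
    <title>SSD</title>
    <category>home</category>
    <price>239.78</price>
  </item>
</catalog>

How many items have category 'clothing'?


Scanning <item> elements for <category>clothing</category>:
Count: 0

ANSWER: 0


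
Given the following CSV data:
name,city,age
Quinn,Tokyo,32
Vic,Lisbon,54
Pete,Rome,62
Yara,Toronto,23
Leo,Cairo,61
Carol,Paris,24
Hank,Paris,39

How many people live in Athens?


Scanning city column for 'Athens':
Total matches: 0

ANSWER: 0


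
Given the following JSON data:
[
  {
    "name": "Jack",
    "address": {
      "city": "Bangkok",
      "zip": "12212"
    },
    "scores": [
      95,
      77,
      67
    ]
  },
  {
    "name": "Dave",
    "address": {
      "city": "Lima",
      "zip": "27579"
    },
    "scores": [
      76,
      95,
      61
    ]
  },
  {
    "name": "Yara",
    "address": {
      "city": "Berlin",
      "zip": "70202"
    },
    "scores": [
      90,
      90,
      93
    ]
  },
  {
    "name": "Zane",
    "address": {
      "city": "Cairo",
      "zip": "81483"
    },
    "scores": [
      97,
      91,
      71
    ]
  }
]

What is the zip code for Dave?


Path: records[1].address.zip
Value: 27579

ANSWER: 27579


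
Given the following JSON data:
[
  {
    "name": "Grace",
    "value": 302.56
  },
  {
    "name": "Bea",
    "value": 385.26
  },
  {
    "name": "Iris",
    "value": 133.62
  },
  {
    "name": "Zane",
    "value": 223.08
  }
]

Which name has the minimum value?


Comparing values:
  Grace: 302.56
  Bea: 385.26
  Iris: 133.62
  Zane: 223.08
Minimum: Iris (133.62)

ANSWER: Iris


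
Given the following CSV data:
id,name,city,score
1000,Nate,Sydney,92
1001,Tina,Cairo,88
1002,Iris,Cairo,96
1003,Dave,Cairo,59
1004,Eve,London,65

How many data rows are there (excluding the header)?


Counting rows (excluding header):
Header: id,name,city,score
Data rows: 5

ANSWER: 5


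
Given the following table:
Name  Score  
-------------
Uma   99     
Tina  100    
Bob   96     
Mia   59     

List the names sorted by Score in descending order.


Sorting by Score (descending):
  Tina: 100
  Uma: 99
  Bob: 96
  Mia: 59


ANSWER: Tina, Uma, Bob, Mia


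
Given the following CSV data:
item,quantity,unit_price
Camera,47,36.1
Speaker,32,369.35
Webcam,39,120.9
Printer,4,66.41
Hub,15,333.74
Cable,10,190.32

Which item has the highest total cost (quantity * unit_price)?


Computing row totals:
  Camera: 1696.7
  Speaker: 11819.2
  Webcam: 4715.1
  Printer: 265.64
  Hub: 5006.1
  Cable: 1903.2
Maximum: Speaker (11819.2)

ANSWER: Speaker


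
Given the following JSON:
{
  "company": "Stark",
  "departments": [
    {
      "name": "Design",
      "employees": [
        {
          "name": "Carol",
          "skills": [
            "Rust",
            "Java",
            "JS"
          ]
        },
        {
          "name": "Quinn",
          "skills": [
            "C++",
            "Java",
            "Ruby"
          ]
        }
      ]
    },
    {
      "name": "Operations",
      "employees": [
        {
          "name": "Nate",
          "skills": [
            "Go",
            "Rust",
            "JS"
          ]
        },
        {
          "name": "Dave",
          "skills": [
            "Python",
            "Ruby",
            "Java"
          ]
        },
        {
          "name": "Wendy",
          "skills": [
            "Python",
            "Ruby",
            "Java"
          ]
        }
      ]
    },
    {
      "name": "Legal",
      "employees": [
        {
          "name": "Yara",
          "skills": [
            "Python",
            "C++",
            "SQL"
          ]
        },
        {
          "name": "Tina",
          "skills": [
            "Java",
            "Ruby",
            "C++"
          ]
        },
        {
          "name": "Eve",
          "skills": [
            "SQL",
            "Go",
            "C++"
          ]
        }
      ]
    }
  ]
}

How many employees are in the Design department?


Path: departments[0].employees
Count: 2

ANSWER: 2


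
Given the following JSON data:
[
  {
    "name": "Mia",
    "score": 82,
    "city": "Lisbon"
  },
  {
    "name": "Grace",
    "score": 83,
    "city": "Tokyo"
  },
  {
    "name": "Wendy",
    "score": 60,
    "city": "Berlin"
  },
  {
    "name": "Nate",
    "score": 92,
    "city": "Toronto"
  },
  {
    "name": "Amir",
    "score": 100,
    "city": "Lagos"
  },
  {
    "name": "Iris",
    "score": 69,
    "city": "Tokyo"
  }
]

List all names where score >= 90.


Filtering records where score >= 90:
  Mia (score=82) -> no
  Grace (score=83) -> no
  Wendy (score=60) -> no
  Nate (score=92) -> YES
  Amir (score=100) -> YES
  Iris (score=69) -> no


ANSWER: Nate, Amir


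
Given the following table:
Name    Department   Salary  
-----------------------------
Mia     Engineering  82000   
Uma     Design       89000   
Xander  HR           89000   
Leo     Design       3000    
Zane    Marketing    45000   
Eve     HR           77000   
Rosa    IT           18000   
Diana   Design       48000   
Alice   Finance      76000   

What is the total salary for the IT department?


IT department members:
  Rosa: 18000
Total = 18000 = 18000

ANSWER: 18000


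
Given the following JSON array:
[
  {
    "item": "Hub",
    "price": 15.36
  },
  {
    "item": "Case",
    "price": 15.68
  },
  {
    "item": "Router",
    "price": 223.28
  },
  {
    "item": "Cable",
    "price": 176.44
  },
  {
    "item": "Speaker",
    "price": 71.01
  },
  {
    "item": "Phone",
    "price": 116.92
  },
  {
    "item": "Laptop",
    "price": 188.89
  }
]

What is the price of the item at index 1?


Array index 1 -> Case
price = 15.68

ANSWER: 15.68


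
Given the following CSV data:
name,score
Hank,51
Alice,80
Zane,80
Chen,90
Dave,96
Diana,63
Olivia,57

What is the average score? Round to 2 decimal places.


Scores: 51, 80, 80, 90, 96, 63, 57
Sum = 517
Count = 7
Average = 517 / 7 = 73.86

ANSWER: 73.86


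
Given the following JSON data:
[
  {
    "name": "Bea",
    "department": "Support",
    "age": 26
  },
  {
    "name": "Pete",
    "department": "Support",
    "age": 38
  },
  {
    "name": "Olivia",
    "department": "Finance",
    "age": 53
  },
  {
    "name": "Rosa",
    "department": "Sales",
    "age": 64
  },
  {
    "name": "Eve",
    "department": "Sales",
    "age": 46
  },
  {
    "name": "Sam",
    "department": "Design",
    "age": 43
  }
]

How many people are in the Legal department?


Scanning records for department = Legal
  No matches found
Count: 0

ANSWER: 0


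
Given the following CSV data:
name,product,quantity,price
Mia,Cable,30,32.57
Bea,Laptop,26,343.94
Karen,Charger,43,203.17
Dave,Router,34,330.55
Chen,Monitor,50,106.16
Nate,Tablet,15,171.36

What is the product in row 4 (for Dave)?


Row 4: Dave
Column 'product' = Router

ANSWER: Router


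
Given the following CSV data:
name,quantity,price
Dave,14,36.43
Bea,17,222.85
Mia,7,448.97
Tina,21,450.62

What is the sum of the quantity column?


Values in 'quantity' column:
  Row 1: 14
  Row 2: 17
  Row 3: 7
  Row 4: 21
Sum = 14 + 17 + 7 + 21 = 59

ANSWER: 59


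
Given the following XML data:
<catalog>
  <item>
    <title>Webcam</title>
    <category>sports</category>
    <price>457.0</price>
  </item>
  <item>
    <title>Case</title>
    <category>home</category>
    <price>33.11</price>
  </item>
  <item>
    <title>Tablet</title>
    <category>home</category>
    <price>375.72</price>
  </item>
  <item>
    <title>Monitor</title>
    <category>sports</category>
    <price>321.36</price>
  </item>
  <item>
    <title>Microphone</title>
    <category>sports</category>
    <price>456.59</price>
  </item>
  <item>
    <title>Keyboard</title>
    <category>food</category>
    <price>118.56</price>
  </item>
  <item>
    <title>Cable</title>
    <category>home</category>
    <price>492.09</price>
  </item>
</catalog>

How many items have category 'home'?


Scanning <item> elements for <category>home</category>:
  Item 2: Case -> MATCH
  Item 3: Tablet -> MATCH
  Item 7: Cable -> MATCH
Count: 3

ANSWER: 3


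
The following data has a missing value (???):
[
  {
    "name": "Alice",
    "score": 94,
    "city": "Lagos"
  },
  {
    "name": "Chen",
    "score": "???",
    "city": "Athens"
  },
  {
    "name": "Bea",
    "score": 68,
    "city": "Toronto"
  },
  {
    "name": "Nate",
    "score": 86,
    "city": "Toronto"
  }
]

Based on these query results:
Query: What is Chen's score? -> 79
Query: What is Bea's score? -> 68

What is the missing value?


The missing value is Chen's score
From query: Chen's score = 79

ANSWER: 79


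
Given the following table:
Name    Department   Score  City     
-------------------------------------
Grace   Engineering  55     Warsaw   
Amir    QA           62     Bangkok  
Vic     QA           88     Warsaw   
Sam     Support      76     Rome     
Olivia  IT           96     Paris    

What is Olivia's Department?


Row 5: Olivia
Department = IT

ANSWER: IT


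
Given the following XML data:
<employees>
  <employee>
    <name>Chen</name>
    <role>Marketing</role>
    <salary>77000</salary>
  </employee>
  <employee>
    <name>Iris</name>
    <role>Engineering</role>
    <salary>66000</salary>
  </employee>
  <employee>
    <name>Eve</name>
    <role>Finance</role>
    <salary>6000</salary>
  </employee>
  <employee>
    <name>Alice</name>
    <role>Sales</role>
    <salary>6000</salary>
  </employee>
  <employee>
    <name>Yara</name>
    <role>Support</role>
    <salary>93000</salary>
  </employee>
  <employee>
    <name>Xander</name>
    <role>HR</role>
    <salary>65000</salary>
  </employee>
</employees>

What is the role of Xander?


Searching for <employee> with <name>Xander</name>
Found at position 6
<role>HR</role>

ANSWER: HR


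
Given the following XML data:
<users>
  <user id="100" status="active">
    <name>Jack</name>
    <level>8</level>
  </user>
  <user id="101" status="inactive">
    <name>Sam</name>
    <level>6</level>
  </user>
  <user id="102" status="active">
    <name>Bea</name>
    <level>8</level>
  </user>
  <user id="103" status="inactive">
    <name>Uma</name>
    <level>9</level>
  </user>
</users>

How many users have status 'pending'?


Counting users with status='pending':
Count: 0

ANSWER: 0


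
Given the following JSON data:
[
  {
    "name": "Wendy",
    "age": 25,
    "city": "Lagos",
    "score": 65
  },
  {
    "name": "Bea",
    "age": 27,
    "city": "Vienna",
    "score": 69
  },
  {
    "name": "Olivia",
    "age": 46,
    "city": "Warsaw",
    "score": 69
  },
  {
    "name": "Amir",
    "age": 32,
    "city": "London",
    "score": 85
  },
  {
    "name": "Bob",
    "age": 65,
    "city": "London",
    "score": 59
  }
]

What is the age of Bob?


Looking up record where name = Bob
Record index: 4
Field 'age' = 65

ANSWER: 65


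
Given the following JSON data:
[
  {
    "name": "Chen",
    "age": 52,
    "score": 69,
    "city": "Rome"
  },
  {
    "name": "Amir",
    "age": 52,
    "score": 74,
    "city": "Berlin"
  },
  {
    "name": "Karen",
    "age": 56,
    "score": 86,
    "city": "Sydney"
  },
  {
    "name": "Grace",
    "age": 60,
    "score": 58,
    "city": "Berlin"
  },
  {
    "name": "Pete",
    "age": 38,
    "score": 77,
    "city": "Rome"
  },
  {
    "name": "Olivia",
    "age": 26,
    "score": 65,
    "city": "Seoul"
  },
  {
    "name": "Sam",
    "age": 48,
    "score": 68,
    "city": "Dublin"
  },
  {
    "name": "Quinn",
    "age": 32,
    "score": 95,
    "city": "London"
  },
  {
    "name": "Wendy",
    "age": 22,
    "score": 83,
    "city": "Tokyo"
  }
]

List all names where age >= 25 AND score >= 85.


Checking both conditions:
  Chen (age=52, score=69) -> no
  Amir (age=52, score=74) -> no
  Karen (age=56, score=86) -> YES
  Grace (age=60, score=58) -> no
  Pete (age=38, score=77) -> no
  Olivia (age=26, score=65) -> no
  Sam (age=48, score=68) -> no
  Quinn (age=32, score=95) -> YES
  Wendy (age=22, score=83) -> no


ANSWER: Karen, Quinn


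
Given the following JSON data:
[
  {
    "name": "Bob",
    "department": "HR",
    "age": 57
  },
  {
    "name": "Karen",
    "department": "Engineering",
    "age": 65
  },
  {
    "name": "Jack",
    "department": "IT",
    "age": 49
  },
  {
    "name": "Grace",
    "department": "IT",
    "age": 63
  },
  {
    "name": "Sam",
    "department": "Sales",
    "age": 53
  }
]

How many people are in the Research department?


Scanning records for department = Research
  No matches found
Count: 0

ANSWER: 0


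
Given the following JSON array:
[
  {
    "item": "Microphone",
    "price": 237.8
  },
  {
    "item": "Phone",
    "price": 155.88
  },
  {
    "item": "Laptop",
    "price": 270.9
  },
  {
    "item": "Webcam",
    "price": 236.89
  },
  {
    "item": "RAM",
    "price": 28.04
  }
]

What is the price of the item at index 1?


Array index 1 -> Phone
price = 155.88

ANSWER: 155.88


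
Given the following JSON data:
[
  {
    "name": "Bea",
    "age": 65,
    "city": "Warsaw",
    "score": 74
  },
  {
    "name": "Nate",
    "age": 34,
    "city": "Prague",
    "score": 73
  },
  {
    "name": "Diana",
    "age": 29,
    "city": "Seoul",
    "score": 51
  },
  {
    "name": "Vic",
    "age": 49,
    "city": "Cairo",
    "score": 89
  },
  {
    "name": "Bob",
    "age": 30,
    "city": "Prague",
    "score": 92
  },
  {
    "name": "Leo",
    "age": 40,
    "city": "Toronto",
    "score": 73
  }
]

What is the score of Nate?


Looking up record where name = Nate
Record index: 1
Field 'score' = 73

ANSWER: 73


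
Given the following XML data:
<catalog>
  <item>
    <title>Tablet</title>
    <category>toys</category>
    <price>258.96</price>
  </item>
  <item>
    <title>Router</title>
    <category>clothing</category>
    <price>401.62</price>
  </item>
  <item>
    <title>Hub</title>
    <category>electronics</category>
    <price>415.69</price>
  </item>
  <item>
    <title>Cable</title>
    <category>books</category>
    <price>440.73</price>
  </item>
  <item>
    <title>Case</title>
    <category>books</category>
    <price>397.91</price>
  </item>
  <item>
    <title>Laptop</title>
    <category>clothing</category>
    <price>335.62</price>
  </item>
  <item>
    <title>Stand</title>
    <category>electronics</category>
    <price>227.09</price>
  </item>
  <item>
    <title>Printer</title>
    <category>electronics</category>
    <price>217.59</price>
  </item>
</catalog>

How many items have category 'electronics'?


Scanning <item> elements for <category>electronics</category>:
  Item 3: Hub -> MATCH
  Item 7: Stand -> MATCH
  Item 8: Printer -> MATCH
Count: 3

ANSWER: 3


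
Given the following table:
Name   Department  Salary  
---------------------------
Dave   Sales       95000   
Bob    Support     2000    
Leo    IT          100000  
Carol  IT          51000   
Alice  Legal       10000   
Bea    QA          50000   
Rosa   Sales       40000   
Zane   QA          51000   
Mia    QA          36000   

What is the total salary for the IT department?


IT department members:
  Leo: 100000
  Carol: 51000
Total = 100000 + 51000 = 151000

ANSWER: 151000


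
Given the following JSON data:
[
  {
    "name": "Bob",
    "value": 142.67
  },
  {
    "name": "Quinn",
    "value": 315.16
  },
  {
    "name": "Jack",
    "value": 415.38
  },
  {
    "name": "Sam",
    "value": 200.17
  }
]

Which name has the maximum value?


Comparing values:
  Bob: 142.67
  Quinn: 315.16
  Jack: 415.38
  Sam: 200.17
Maximum: Jack (415.38)

ANSWER: Jack


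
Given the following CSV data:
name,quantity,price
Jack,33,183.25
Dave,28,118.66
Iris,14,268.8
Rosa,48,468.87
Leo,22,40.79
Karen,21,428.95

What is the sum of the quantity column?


Values in 'quantity' column:
  Row 1: 33
  Row 2: 28
  Row 3: 14
  Row 4: 48
  Row 5: 22
  Row 6: 21
Sum = 33 + 28 + 14 + 48 + 22 + 21 = 166

ANSWER: 166


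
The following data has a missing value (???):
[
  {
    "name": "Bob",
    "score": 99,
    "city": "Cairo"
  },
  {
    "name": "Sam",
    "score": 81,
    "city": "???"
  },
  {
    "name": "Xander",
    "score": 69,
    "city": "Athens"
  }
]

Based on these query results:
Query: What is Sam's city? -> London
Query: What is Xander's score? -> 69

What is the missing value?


The missing value is Sam's city
From query: Sam's city = London

ANSWER: London


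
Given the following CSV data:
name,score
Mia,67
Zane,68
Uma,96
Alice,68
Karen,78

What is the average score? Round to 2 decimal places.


Scores: 67, 68, 96, 68, 78
Sum = 377
Count = 5
Average = 377 / 5 = 75.40

ANSWER: 75.40


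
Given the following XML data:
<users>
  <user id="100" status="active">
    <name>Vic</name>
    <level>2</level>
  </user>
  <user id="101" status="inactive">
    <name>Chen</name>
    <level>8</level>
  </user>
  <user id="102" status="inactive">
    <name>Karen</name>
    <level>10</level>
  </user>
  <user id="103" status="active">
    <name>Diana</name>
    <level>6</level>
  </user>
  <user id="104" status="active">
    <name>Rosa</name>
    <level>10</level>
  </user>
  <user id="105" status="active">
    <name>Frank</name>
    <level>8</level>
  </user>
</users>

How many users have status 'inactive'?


Counting users with status='inactive':
  Chen (id=101) -> MATCH
  Karen (id=102) -> MATCH
Count: 2

ANSWER: 2


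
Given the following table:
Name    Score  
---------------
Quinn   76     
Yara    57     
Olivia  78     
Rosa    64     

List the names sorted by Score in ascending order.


Sorting by Score (ascending):
  Yara: 57
  Rosa: 64
  Quinn: 76
  Olivia: 78


ANSWER: Yara, Rosa, Quinn, Olivia


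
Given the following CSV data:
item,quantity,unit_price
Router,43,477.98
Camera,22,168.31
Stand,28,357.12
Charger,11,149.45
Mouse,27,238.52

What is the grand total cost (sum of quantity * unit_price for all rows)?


Computing row totals:
  Router: 43 * 477.98 = 20553.14
  Camera: 22 * 168.31 = 3702.82
  Stand: 28 * 357.12 = 9999.36
  Charger: 11 * 149.45 = 1643.95
  Mouse: 27 * 238.52 = 6440.04
Grand total = 20553.14 + 3702.82 + 9999.36 + 1643.95 + 6440.04 = 42339.31

ANSWER: 42339.31


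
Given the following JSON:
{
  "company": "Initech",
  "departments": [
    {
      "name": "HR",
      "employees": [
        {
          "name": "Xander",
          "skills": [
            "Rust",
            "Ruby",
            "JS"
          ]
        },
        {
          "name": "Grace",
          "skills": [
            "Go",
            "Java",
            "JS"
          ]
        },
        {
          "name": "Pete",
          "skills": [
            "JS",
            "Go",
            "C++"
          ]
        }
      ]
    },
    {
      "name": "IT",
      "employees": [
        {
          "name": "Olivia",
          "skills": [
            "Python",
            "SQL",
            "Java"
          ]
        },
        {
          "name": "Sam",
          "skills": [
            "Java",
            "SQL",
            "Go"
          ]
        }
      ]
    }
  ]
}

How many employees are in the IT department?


Path: departments[1].employees
Count: 2

ANSWER: 2


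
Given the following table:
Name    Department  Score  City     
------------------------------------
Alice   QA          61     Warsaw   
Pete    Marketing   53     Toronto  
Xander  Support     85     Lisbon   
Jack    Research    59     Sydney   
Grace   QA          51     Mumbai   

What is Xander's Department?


Row 3: Xander
Department = Support

ANSWER: Support


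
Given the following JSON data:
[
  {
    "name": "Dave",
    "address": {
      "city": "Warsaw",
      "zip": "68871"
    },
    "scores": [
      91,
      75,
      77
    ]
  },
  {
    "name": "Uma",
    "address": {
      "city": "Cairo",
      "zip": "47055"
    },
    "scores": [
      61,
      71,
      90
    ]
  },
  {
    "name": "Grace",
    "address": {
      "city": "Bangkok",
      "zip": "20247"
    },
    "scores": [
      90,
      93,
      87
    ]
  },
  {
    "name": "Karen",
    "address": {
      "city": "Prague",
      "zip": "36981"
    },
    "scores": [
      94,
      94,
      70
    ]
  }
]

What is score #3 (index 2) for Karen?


Path: records[3].scores[2]
Value: 70

ANSWER: 70


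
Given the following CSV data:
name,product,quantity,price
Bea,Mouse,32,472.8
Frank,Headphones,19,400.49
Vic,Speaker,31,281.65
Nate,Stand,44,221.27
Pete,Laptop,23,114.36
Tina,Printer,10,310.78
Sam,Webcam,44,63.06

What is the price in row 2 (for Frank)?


Row 2: Frank
Column 'price' = 400.49

ANSWER: 400.49


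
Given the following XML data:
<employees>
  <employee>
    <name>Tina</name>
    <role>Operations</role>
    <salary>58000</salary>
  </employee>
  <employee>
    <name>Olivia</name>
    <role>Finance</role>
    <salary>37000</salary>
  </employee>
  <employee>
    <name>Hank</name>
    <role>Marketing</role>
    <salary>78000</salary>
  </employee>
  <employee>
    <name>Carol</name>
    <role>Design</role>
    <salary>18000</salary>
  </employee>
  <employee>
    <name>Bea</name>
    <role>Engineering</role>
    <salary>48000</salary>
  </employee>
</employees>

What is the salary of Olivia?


Searching for <employee> with <name>Olivia</name>
Found at position 2
<salary>37000</salary>

ANSWER: 37000


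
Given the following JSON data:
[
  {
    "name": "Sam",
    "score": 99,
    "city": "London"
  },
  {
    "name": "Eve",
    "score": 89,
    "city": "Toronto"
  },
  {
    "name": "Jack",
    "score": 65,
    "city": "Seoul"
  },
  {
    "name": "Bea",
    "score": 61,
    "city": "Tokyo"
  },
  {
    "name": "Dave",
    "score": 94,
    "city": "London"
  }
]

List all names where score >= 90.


Filtering records where score >= 90:
  Sam (score=99) -> YES
  Eve (score=89) -> no
  Jack (score=65) -> no
  Bea (score=61) -> no
  Dave (score=94) -> YES


ANSWER: Sam, Dave


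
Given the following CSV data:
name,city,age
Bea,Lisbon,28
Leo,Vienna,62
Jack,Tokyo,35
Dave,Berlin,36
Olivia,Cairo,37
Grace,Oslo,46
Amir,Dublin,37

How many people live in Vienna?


Scanning city column for 'Vienna':
  Row 2: Leo -> MATCH
Total matches: 1

ANSWER: 1


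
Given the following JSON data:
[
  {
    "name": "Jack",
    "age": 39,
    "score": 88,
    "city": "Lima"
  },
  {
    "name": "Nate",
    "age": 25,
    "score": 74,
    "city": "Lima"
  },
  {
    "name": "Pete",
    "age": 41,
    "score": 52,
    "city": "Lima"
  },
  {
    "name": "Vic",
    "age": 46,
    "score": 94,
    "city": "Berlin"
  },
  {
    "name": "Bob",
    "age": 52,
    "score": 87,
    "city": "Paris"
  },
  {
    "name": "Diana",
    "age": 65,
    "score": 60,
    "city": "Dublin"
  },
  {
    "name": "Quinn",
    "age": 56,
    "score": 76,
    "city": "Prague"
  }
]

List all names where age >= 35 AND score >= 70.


Checking both conditions:
  Jack (age=39, score=88) -> YES
  Nate (age=25, score=74) -> no
  Pete (age=41, score=52) -> no
  Vic (age=46, score=94) -> YES
  Bob (age=52, score=87) -> YES
  Diana (age=65, score=60) -> no
  Quinn (age=56, score=76) -> YES


ANSWER: Jack, Vic, Bob, Quinn


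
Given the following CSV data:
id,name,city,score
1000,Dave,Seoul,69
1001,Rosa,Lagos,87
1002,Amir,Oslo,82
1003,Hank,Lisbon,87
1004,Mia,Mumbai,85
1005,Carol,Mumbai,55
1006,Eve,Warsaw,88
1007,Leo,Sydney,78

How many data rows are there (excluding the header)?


Counting rows (excluding header):
Header: id,name,city,score
Data rows: 8

ANSWER: 8


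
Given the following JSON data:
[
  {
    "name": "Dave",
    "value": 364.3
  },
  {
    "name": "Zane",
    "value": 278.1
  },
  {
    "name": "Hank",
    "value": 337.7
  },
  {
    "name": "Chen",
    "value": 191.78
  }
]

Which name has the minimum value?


Comparing values:
  Dave: 364.3
  Zane: 278.1
  Hank: 337.7
  Chen: 191.78
Minimum: Chen (191.78)

ANSWER: Chen


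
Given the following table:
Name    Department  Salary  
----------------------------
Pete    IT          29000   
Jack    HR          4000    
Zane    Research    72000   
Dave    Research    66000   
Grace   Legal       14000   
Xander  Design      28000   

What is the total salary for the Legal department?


Legal department members:
  Grace: 14000
Total = 14000 = 14000

ANSWER: 14000


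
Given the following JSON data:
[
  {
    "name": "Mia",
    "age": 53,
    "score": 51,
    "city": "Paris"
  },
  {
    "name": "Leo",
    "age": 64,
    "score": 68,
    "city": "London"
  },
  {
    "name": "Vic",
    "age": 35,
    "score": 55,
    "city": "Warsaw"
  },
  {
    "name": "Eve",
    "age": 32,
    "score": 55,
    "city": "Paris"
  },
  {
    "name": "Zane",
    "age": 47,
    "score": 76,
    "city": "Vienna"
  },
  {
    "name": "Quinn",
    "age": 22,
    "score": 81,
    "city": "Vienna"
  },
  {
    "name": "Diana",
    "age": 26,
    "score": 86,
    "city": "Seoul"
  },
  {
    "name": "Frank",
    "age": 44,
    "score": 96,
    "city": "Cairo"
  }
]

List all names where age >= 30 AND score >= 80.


Checking both conditions:
  Mia (age=53, score=51) -> no
  Leo (age=64, score=68) -> no
  Vic (age=35, score=55) -> no
  Eve (age=32, score=55) -> no
  Zane (age=47, score=76) -> no
  Quinn (age=22, score=81) -> no
  Diana (age=26, score=86) -> no
  Frank (age=44, score=96) -> YES


ANSWER: Frank


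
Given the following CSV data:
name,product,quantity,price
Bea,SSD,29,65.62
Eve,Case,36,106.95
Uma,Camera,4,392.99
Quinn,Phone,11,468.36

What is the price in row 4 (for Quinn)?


Row 4: Quinn
Column 'price' = 468.36

ANSWER: 468.36


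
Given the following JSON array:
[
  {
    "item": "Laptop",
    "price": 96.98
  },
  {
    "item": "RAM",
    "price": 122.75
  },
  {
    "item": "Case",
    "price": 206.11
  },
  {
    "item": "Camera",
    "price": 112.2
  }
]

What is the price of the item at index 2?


Array index 2 -> Case
price = 206.11

ANSWER: 206.11


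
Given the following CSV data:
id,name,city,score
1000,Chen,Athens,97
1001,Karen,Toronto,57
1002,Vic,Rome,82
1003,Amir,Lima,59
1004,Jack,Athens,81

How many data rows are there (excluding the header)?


Counting rows (excluding header):
Header: id,name,city,score
Data rows: 5

ANSWER: 5


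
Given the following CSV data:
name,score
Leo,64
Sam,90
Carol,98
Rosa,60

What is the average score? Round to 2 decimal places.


Scores: 64, 90, 98, 60
Sum = 312
Count = 4
Average = 312 / 4 = 78.00

ANSWER: 78.00


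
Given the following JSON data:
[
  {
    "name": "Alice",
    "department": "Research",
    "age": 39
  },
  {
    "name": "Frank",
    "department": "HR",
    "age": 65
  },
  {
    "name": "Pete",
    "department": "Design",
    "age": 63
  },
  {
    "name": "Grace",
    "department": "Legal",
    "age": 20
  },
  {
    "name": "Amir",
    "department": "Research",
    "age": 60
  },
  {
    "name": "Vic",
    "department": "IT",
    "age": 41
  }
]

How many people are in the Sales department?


Scanning records for department = Sales
  No matches found
Count: 0

ANSWER: 0


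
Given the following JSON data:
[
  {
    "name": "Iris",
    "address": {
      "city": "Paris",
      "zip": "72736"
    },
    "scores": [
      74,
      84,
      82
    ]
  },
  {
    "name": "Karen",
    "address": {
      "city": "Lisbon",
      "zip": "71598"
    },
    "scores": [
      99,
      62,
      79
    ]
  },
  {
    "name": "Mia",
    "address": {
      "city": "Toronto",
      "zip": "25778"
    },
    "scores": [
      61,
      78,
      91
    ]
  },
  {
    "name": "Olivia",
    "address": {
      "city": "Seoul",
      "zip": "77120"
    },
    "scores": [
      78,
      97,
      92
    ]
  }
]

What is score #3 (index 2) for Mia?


Path: records[2].scores[2]
Value: 91

ANSWER: 91


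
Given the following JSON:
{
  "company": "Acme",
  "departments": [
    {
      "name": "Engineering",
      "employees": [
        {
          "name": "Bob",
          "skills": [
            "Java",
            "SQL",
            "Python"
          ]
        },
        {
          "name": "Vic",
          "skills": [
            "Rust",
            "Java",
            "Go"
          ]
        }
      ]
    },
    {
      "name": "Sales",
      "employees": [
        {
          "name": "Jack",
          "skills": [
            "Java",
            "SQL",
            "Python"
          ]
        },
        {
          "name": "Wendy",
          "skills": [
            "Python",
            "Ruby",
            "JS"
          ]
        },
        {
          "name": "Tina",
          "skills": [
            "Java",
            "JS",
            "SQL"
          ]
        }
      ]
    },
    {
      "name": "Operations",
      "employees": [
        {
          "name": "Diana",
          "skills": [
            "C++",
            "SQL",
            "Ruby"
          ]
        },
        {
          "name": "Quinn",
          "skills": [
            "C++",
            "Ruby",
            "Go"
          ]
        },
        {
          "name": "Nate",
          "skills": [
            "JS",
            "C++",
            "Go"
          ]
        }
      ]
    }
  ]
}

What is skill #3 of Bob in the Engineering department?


Path: departments[0].employees[0].skills[2]
Value: Python

ANSWER: Python


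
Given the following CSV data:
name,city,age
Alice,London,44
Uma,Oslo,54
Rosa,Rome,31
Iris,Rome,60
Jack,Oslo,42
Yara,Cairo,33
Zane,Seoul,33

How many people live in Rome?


Scanning city column for 'Rome':
  Row 3: Rosa -> MATCH
  Row 4: Iris -> MATCH
Total matches: 2

ANSWER: 2


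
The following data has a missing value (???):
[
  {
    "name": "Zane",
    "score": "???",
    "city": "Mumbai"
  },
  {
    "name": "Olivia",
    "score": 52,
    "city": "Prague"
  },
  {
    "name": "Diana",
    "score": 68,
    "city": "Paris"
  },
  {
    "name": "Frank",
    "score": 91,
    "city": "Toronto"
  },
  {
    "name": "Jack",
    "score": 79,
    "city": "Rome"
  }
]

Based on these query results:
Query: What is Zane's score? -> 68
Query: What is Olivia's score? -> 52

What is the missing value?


The missing value is Zane's score
From query: Zane's score = 68

ANSWER: 68


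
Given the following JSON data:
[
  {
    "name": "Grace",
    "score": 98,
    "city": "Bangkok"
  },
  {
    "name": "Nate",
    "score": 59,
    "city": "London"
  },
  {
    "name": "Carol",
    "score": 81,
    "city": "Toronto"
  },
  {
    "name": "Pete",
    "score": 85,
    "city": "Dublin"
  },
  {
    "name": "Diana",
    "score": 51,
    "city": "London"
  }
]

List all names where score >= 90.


Filtering records where score >= 90:
  Grace (score=98) -> YES
  Nate (score=59) -> no
  Carol (score=81) -> no
  Pete (score=85) -> no
  Diana (score=51) -> no


ANSWER: Grace


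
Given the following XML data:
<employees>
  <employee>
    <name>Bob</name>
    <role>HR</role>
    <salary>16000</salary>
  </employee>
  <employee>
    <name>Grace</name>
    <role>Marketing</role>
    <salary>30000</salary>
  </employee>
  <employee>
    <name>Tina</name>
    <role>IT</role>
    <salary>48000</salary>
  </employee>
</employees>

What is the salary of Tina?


Searching for <employee> with <name>Tina</name>
Found at position 3
<salary>48000</salary>

ANSWER: 48000


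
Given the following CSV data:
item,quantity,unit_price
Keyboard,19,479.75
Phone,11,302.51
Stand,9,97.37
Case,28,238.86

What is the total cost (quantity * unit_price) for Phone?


Row: Phone
quantity = 11
unit_price = 302.51
total = 11 * 302.51 = 3327.61

ANSWER: 3327.61


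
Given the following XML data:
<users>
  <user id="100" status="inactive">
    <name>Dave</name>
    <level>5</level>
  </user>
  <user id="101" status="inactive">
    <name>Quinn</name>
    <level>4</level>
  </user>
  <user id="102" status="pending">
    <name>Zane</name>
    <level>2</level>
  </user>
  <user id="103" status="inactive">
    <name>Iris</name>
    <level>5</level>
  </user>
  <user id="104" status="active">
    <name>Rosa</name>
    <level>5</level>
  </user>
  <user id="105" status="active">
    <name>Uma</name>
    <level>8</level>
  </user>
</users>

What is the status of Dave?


Finding user with name = Dave
user id="100" status="inactive"

ANSWER: inactive


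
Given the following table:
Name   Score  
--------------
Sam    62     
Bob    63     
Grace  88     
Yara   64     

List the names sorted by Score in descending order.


Sorting by Score (descending):
  Grace: 88
  Yara: 64
  Bob: 63
  Sam: 62


ANSWER: Grace, Yara, Bob, Sam


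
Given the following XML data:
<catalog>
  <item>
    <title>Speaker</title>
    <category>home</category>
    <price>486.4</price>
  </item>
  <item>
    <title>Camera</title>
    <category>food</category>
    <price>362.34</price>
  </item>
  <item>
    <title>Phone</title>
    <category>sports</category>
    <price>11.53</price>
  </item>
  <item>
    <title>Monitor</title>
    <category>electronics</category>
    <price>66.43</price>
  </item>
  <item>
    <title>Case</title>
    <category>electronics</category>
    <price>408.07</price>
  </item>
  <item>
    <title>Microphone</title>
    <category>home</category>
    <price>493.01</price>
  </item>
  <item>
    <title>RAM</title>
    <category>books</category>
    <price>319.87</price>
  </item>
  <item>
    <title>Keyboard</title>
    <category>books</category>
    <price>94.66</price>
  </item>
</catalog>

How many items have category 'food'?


Scanning <item> elements for <category>food</category>:
  Item 2: Camera -> MATCH
Count: 1

ANSWER: 1


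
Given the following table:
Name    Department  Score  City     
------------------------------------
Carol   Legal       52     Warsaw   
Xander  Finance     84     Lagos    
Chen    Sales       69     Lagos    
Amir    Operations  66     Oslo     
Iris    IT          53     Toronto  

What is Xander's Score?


Row 2: Xander
Score = 84

ANSWER: 84


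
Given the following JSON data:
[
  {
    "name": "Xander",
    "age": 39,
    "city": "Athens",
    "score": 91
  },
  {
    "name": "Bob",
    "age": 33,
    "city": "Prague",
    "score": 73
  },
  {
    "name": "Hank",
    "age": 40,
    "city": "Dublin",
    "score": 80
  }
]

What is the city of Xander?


Looking up record where name = Xander
Record index: 0
Field 'city' = Athens

ANSWER: Athens


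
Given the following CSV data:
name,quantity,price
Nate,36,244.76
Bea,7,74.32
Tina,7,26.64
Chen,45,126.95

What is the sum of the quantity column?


Values in 'quantity' column:
  Row 1: 36
  Row 2: 7
  Row 3: 7
  Row 4: 45
Sum = 36 + 7 + 7 + 45 = 95

ANSWER: 95


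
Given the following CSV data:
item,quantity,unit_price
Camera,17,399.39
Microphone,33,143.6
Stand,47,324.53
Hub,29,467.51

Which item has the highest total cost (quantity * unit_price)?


Computing row totals:
  Camera: 6789.63
  Microphone: 4738.8
  Stand: 15252.91
  Hub: 13557.79
Maximum: Stand (15252.91)

ANSWER: Stand


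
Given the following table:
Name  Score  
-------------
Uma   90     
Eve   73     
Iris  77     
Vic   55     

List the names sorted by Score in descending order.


Sorting by Score (descending):
  Uma: 90
  Iris: 77
  Eve: 73
  Vic: 55


ANSWER: Uma, Iris, Eve, Vic


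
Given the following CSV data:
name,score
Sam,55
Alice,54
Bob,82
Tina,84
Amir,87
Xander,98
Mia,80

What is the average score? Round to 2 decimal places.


Scores: 55, 54, 82, 84, 87, 98, 80
Sum = 540
Count = 7
Average = 540 / 7 = 77.14

ANSWER: 77.14


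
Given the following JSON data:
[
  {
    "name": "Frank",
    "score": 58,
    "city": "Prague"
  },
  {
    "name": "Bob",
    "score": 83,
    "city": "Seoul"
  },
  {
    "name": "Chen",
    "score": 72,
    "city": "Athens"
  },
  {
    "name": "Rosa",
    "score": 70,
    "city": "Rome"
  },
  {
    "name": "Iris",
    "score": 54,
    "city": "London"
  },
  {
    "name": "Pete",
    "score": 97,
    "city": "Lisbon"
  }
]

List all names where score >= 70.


Filtering records where score >= 70:
  Frank (score=58) -> no
  Bob (score=83) -> YES
  Chen (score=72) -> YES
  Rosa (score=70) -> YES
  Iris (score=54) -> no
  Pete (score=97) -> YES


ANSWER: Bob, Chen, Rosa, Pete
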